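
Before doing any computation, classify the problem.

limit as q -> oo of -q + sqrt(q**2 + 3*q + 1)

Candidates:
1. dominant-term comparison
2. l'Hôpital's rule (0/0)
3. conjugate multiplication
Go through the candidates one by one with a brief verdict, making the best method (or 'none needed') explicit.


Method: conjugate multiplication — turning the difference into a conjugate-rationalized ratio makes the limit readable.
- dominant-term comparison: no dominant power emerges to decide the limit by degree comparison.
- l'Hôpital's rule (0/0): the expression is a difference driving to ∞ − ∞, not a 0/0 quotient — there is no ratio for the rule to differentiate.
- conjugate multiplication: yes, a natural case for it.


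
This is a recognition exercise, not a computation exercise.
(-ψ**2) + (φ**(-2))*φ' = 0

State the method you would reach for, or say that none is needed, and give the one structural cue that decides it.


Technique: separation of variables — all dependence on the two variables factors apart, the defining separable shape. The cross-partial test also passes here (vacuously, each side single-variable); the potential-function route would work, separation is simply more immediate.


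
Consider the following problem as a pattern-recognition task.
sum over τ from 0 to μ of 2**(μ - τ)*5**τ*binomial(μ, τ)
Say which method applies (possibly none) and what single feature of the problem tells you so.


Method: the binomial theorem — the summand is term τ of a binomial expansion in 5 and 2; the whole sum is a single power.


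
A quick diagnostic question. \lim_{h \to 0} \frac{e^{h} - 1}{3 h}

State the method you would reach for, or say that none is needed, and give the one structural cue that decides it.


Technique: l'Hôpital's rule (0/0) — both numerator and denominator vanish at 0: the genuine 0/0 indeterminate that l'Hôpital exists for. One could equally expand both pieces locally and compare leading terms; the rule does that in one stroke.


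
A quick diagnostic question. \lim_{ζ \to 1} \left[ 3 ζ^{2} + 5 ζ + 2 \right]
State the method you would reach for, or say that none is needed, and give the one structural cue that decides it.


Verdict: no special technique — no vanishing denominator and no indeterminate clash at the point — evaluation is immediate.


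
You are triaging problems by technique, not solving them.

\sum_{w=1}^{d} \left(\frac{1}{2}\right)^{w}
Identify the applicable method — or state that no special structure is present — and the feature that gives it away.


Verdict: the geometric series formula — each term is \frac{1}{2} times the previous one, so the geometric-series formula applies directly.


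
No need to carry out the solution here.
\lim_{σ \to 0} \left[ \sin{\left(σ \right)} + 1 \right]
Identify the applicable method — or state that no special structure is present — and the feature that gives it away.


Method: no special technique — no zero denominators, no indeterminate clash at 0 — substitute and read off the value.


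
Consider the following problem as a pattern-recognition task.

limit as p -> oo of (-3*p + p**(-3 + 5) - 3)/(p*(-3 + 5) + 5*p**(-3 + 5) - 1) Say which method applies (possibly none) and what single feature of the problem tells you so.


Diagnosis: dominant-term comparison — growth-rate triage: the leading powers of p decide the limit, everything else is noise. l'Hôpital's at-infinity variant applies to the expression viewed as a single quotient; the leading-term comparison is the direct route.


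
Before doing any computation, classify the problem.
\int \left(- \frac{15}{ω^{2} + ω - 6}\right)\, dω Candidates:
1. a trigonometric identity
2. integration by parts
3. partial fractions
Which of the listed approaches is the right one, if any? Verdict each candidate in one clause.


Best approach: partial fractions — each factor of ω^{2} + ω - 6 owns one elementary piece of the integrand — separate them and integrate piecewise.
- a trigonometric identity — there is no trigonometric structure at all — the integrand carries no sine or cosine to rewrite.
- integration by parts — there is no nonconstant-polynomial-times-kernel split with an exp, sine, cosine (degree-1 argument), or logarithm partner.
- partial fractions: applies; the problem has the shape this method handles.


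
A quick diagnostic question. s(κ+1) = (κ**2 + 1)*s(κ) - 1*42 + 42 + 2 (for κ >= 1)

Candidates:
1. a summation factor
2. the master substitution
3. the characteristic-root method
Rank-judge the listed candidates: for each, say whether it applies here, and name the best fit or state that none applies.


Diagnosis: a summation factor — one-term recursion with variable weight κ**2 + 1 is solved by product normalization, not by root-finding.
- a summation factor — applicable, and directly so.
- the master substitution — no fixed divisor shrinks the index between calls.
- the characteristic-root method: the coefficients change with the index, which the root method cannot absorb.


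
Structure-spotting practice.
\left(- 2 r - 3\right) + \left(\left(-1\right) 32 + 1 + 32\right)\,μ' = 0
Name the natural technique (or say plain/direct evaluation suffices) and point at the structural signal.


Best approach: no special technique — solved for the derivative, μ never appears on the right — this is a direct integration in r, not a differential-equations problem at heart.


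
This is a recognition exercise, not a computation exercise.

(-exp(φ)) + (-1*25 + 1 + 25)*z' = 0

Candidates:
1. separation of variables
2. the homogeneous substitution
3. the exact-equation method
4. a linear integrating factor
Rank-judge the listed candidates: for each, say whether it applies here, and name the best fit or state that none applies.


Verdict: no special technique — the slope is a function of φ alone, so integrate both sides directly.
- separation of variables — with no unknown in the slope, separating variables is a formality — the equation integrates directly.
- the homogeneous substitution: the slope changes under joint rescaling, failing the degree-zero test.
- the exact-equation method — with the unknown absent from both coefficients, the cross-partial test holds emptily — nothing for the exact method to work on.
- a linear integrating factor: the linear template holds only trivially here (the unknown is absent, so the coefficient is zero) — the method is not the natural label.


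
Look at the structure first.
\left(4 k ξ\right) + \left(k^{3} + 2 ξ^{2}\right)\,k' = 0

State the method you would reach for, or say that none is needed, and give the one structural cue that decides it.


Best approach: the exact-equation method — 4 k ξ and k^{3} + 2 ξ^{2} pass the exactness check on the nose, so no integrating factor in ξ or k is needed at all.


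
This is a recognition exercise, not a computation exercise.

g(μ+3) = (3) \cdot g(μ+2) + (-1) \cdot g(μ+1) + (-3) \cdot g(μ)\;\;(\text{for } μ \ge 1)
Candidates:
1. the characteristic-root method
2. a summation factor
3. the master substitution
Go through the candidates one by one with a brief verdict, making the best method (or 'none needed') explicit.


Technique: the characteristic-root method — this is the constant-coefficient homogeneous case — the whole solution in μ reduces to a polynomial's roots.
- the characteristic-root method — yes, a natural case for it.
- a summation factor — the recurrence reaches back more than one step, outside the first-order family a summation factor normalizes.
- the master substitution — with no divided-index recursive call, reindexing by powers of a base buys nothing.


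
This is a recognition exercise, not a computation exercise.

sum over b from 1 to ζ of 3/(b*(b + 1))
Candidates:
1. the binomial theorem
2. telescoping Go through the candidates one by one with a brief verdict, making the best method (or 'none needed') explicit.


Verdict: telescoping — the summand 3/(b*(b + 1)) decomposes into fractions whose poles differ by an integer shift — the series collapses.
- the binomial theorem: the terms lack the binomial-coefficient-weighted complementary-power pattern of an expansion.
- telescoping: applies; the problem has the shape this method handles.


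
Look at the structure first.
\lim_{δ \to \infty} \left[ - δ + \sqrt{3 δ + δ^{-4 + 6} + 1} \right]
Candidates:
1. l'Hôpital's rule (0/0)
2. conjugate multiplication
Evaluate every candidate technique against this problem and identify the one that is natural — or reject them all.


Diagnosis: conjugate multiplication — both pieces blow up but their difference is finite; the conjugate trick rationalizes \sqrt{3 δ + δ^{-4 + 6} + 1} - δ.
- l'Hôpital's rule (0/0) — the expression is a difference driving to ∞ − ∞, not a 0/0 quotient — there is no ratio for the rule to differentiate.
- conjugate multiplication: yes — fits the structure here.


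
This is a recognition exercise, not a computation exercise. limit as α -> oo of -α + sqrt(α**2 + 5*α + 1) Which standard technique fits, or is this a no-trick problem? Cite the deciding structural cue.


Best approach: conjugate multiplication — divergence minus divergence hides a finite answer — expose it by pairing sqrt(α**2 + 5*α + 1) - α with its conjugate.


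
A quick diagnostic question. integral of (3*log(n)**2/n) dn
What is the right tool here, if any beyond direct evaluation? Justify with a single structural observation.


Best approach: u-substitution — collected, the integrand has one factor that is, up to a constant, the derivative of an inner expression the rest depends on — substitute for that inner expression.


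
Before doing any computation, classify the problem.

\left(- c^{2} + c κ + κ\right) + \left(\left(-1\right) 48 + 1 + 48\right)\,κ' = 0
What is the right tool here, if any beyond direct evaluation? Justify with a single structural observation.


Technique: a linear integrating factor — linear in the unknown with genuine forcing: multiply through by the exponential of the integrated coefficient and the left side closes into one derivative.


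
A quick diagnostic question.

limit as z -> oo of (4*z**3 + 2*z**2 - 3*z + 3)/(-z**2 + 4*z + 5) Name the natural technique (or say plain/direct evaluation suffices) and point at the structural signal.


Technique: dominant-term comparison — growth-rate triage: the leading powers of z decide the limit, everything else is noise. l'Hôpital's at-infinity variant applies to the expression viewed as a single quotient; the leading-term comparison is the direct route.


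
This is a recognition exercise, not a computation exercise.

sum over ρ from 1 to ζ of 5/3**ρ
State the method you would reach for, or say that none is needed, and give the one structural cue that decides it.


Best approach: the geometric series formula — consecutive terms stand in a fixed index-free ratio — the geometric sum formula closes it.


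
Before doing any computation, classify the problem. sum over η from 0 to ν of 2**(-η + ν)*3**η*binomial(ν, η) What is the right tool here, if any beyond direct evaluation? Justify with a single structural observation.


Diagnosis: the binomial theorem — the summand is term η of a binomial expansion in 3 and 2; the whole sum is a single power.


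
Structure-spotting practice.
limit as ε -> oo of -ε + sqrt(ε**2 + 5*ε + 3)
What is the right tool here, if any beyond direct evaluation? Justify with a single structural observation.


Verdict: conjugate multiplication — this difference gives up after one conjugate multiplication — the radical structure cancels against its conjugate.


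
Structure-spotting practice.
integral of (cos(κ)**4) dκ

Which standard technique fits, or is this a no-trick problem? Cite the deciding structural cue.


Technique: a trigonometric identity — even powers like cos(κ)**4 never integrate directly; the half-angle identity lowers the degree first.


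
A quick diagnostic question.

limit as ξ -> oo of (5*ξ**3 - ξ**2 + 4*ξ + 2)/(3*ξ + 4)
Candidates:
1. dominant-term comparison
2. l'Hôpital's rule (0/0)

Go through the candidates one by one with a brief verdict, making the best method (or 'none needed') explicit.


Best approach: dominant-term comparison — as ξ grows, only the highest-degree terms matter — compare leading terms and read the limit off.
- dominant-term comparison: applies; the problem has the shape this method handles.
- l'Hôpital's rule (0/0) — as a single quotient the expression runs to ∞/∞ at the limit point — an at-infinity form of the rule would apply, though the leading-growth comparison is the direct reading.


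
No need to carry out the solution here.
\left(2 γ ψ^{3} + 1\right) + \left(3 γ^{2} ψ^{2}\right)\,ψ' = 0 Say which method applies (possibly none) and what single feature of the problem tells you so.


Technique: the exact-equation method — checking ∂/∂ψ of 2 γ ψ^{3} + 1 against ∂/∂γ of 3 γ^{2} ψ^{2}: they match — the equation is exact as it stands.


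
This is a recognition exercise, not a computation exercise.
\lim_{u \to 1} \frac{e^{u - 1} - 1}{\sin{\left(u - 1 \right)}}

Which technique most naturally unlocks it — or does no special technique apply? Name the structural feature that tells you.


Best approach: l'Hôpital's rule (0/0) — plug in 1: top and bottom both hit zero, so differentiate each and retry. A first-order expansion at the point is an equally standard path; the rule packages it.


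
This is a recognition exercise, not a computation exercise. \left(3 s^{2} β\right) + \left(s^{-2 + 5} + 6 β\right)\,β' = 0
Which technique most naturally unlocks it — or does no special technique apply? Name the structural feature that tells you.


Verdict: the exact-equation method — equality of cross partials is the green light — assemble the potential function term by term.


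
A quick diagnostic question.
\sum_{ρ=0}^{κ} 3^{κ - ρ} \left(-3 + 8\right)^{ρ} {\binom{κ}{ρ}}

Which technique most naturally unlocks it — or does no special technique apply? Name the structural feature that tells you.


Technique: the binomial theorem — the summand is term ρ of a binomial expansion in (-3 + 8) and 3; the whole sum is a single power.


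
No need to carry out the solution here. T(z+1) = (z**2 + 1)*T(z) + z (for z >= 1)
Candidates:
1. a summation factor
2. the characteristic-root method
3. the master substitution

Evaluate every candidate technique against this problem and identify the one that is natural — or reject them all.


Best approach: a summation factor — it is first-order linear but the coefficient z**2 + 1 depends on the index, so multiply through by a summation factor to telescope it.
- a summation factor: a fit — the right tool for this form.
- the characteristic-root method — the coefficients change with the index, which the root method cannot absorb.
- the master substitution — this is shift-type recursion, outside the divide-and-conquer template.


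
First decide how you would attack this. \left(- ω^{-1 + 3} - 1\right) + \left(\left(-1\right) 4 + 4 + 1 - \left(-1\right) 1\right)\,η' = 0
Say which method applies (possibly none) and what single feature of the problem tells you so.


Diagnosis: no special technique — solved for the derivative, η never appears on the right — this is a direct integration in ω, not a differential-equations problem at heart.


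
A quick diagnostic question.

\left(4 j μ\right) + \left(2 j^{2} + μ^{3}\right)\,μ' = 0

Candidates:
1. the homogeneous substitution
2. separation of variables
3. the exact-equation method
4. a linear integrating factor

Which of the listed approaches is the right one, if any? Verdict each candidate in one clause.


Verdict: the exact-equation method — take the mixed partials of 4 j μ and 2 j^{2} + μ^{3}: they are equal, which certifies an exact differential.
- the homogeneous substitution: the slope does not depend on the ratio of the variables alone.
- separation of variables — no algebra isolates the independent variable on one side and the unknown on the other.
- the exact-equation method — yes, a natural case for it.
- a linear integrating factor: the unknown enters nonlinearly (through a power, a denominator, or a transcendental function), which the linear integrating-factor recipe cannot absorb as-is — any repair would come from a preliminary substitution, not the factor.


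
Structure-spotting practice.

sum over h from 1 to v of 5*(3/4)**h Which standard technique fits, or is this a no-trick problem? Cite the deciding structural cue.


Method: the geometric series formula — each summand is the previous one scaled by 3/4; that constant multiplier is itself the geometric structure.


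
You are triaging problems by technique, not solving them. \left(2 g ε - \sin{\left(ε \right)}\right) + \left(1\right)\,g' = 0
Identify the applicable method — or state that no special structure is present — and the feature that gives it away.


Best approach: a linear integrating factor — the unknown enters only to the first power against a nonzero forcing term — the integrating-factor template applies directly.


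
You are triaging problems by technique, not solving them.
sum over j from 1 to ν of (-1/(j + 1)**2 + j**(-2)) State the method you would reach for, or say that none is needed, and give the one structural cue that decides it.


Technique: telescoping — the summand is j**(-2) minus the same expression shifted by one, so consecutive terms cancel in pairs.


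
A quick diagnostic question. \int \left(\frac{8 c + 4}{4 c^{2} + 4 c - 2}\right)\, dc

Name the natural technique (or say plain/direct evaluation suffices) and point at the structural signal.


Method: u-substitution — gathered as a product, the integrand carries the factor 8 c + 4 — up to a constant, the derivative of the inner expression 4 c^{2} + 4 c - 2 — so u = 4 c^{2} + 4 c - 2 collapses the integral.


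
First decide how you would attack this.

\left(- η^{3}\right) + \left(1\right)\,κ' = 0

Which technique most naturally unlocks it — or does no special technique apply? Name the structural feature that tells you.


Method: no special technique — the slope is a pure function of η; integrate both sides and be done.


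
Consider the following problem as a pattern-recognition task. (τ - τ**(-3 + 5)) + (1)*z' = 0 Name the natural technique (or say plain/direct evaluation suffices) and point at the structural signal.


Diagnosis: no special technique — the slope is a pure function of τ; integrate both sides and be done.


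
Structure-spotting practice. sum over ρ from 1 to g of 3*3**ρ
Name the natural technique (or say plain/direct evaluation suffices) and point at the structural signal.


Diagnosis: the geometric series formula — term-over-term division gives 3 every time — index-free ratio, geometric sum formula applies.


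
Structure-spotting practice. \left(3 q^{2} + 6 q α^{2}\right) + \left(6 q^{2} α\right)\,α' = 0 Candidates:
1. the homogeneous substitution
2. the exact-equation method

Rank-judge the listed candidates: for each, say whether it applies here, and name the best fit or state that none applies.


Method: the exact-equation method — the cross partial derivatives of 3 q^{2} + 6 q α^{2} and 6 q^{2} α agree, so the left side is the total differential of one potential in q and α.
- the homogeneous substitution: rescaling both variables together changes the slope, so no ratio substitution collapses it.
- the exact-equation method — applicable, and directly so.


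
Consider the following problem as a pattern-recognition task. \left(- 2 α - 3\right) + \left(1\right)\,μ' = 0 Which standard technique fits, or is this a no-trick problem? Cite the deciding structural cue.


Best approach: no special technique — the slope is a pure function of α; integrate both sides and be done.


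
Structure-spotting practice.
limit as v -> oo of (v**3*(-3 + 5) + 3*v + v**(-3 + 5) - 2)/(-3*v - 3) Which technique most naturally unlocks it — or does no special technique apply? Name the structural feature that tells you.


Method: dominant-term comparison — as v grows, only the highest-degree terms matter — compare leading terms and read the limit off. As a single quotient, the ∞/∞ shape would yield to repeated differentiation as well — the growth comparison gets there in one look.


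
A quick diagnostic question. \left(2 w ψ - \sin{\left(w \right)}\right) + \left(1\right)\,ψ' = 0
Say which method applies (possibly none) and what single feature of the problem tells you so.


Best approach: a linear integrating factor — first power of ψ, nonzero forcing: the integrating-factor recipe applies verbatim with p = 2 w.


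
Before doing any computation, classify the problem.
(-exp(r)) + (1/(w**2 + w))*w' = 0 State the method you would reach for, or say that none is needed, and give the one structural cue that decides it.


Method: separation of variables — all dependence on the two variables factors apart, the defining separable shape. A Bernoulli substitution applies to this equation as given; separation takes the same equation in its displayed form.


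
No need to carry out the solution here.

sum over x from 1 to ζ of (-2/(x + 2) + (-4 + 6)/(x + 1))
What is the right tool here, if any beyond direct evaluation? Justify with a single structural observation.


Method: telescoping — the generic term is a one-step difference of (-4 + 6)/(x + 1), so partial sums shortcut to endpoint evaluation.


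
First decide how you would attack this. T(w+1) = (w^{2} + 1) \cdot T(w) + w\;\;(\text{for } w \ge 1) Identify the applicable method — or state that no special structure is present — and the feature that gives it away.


Method: a summation factor — one-term recursion with variable weight w^{2} + 1 is solved by product normalization, not by root-finding.


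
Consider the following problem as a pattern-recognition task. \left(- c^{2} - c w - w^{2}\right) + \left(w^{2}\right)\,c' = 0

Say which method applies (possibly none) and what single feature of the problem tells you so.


Technique: the homogeneous substitution — the slope is degree-zero homogeneous: the ratio substitution v = c/w collapses it.


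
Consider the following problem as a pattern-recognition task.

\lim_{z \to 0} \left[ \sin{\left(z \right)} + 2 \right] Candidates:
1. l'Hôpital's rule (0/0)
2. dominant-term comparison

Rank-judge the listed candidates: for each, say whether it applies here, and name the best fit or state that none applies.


Method: no special technique — no zero denominators, no indeterminate clash at 0 — substitute and read off the value.
- l'Hôpital's rule (0/0): evaluation at the point is determinate, so the rule has nothing to repair.
- dominant-term comparison: no ranking of term growth rates resolves the limit here.


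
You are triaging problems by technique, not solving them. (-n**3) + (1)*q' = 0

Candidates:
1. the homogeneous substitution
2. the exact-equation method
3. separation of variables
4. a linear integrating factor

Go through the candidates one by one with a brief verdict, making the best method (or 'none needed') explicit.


Method: no special technique — the slope is a pure function of n; integrate both sides and be done.
- the homogeneous substitution: the ratio of the variables does not determine the slope.
- the exact-equation method — no dependence on the unknown anywhere: exactness is a label without content here.
- separation of variables: separation is only trivially available — with the unknown absent from the slope this is a direct integration, not a separation problem.
- a linear integrating factor: the linear template holds only trivially here (the unknown is absent, so the coefficient is zero) — the method is not the natural label.


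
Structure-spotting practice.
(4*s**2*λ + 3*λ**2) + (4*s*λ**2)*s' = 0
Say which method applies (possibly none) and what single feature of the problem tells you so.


Method: the exact-equation method — the mixed-partials test passes for 4*s**2*λ + 3*λ**2 and 4*s*λ**2, so a potential function exists as presented.


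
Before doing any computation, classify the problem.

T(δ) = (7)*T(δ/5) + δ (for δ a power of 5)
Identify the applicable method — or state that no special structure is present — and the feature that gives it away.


Best approach: the master substitution — treat m = log base 5 of δ as the new clock: one recursion step advances m by one while δ scales by 5.


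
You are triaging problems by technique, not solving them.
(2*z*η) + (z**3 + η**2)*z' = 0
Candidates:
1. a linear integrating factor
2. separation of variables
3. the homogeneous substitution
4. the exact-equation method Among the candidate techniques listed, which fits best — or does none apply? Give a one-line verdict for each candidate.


Technique: the exact-equation method — because the two cross partials coincide, the form is conservative as written — recover its potential in (η, z).
- a linear integrating factor — the unknown enters nonlinearly (through a power, a denominator, or a transcendental function), which the linear integrating-factor recipe cannot absorb as-is — any repair would come from a preliminary substitution, not the factor.
- separation of variables — the two dependences are entangled, not a clean product of one-variable pieces.
- the homogeneous substitution — the slope does not depend on the ratio of the variables alone.
- the exact-equation method: applicable, and directly so.


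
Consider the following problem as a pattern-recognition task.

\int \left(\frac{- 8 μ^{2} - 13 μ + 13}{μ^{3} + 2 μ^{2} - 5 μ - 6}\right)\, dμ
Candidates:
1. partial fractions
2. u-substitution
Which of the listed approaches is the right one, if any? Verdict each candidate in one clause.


Method: partial fractions — a proper rational integrand over the factorable μ^{3} + 2 μ^{2} - 5 μ - 6: partial fractions reduce it to elementary pieces.
- partial fractions — a fit — the right tool for this form.
- u-substitution: no subexpression of the integrand serves as a whole-integral substitution inner — individual terms may offer their own, but none carries its derivative as a factor of the full integrand; a working change of variable would have to be constructed from outside the expression.


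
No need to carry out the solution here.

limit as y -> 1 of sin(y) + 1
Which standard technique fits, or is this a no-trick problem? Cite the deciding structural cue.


Method: no special technique — no zero denominators, no indeterminate clash at 1 — substitute and read off the value.


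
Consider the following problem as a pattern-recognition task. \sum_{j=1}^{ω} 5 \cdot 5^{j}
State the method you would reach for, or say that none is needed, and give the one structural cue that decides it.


Diagnosis: the geometric series formula — consecutive terms stand in a fixed index-free ratio — the geometric sum formula closes it.


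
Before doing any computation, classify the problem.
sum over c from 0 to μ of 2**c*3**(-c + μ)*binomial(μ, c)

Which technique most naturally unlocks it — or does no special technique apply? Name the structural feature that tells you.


Best approach: the binomial theorem — the summand is term c of a binomial expansion in 2 and 3; the whole sum is a single power.


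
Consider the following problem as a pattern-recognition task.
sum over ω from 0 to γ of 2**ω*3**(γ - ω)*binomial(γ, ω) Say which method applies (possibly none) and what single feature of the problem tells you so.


Best approach: the binomial theorem — the summand is term ω of a binomial expansion in 2 and 3; the whole sum is a single power.


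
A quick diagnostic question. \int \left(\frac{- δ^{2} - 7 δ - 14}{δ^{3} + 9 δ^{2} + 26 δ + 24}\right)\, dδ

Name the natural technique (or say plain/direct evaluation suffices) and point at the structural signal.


Verdict: partial fractions — each factor of δ^{3} + 9 δ^{2} + 26 δ + 24 owns one elementary piece of the integrand — separate them and integrate piecewise.


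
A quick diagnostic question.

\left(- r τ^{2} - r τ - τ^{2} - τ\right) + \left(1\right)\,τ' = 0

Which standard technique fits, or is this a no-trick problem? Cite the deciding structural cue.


Verdict: separation of variables — solved for the derivative, the right side splits multiplicatively into a function of each variable alone — divide and integrate each side. A Bernoulli rewrite would carry it as the equation stands — separating the variables needs no rearrangement either.


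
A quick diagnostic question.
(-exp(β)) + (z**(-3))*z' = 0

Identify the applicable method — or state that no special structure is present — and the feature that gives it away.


Verdict: separation of variables — all dependence on the two variables factors apart, the defining separable shape. One could also solve this as an exact equation; with each coefficient in its own variable, separating is the same work with fewer steps.


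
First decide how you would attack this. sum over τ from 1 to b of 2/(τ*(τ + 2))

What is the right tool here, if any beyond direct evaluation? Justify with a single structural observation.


Verdict: telescoping — one partial-fraction pass turns 2/(τ*(τ + 2)) into a shifted difference, and shifted differences telescope.


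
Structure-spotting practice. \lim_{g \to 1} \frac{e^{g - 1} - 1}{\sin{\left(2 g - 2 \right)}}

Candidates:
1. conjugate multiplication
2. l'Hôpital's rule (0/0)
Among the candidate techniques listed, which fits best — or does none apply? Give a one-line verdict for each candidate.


Technique: l'Hôpital's rule (0/0) — numerator and denominator both vanish at 1 — a genuine 0/0 form, which is exactly when l'Hôpital applies. Expanding numerator and denominator to first order gives the same value — the rule automates exactly that.
- conjugate multiplication: there is no infinity-minus-infinity radical difference to rationalize.
- l'Hôpital's rule (0/0): yes, a natural case for it.


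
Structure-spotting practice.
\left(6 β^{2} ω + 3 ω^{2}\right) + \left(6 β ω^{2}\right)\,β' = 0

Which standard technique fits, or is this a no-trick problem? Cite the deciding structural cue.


Technique: the exact-equation method — because the two cross partials coincide, the form is conservative as written — recover its potential in (ω, β).


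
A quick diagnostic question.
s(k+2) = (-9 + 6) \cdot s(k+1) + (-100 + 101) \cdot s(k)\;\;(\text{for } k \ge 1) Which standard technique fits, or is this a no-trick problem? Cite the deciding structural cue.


Diagnosis: the characteristic-root method — every coefficient is a fixed number and the forcing is zero — substitute r^k and read off the root equation.


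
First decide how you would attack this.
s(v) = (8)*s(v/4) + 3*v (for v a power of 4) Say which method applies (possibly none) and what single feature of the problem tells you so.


Method: the master substitution — divide-the-index recursion (v/4 inside the call) straightens out once the index is rewritten as 4^m.


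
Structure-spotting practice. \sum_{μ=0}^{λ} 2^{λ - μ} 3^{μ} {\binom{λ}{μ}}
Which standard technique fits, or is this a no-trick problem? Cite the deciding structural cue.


Verdict: the binomial theorem — binomial coefficients against complementary powers of 3 and 2: recognize the binomial expansion and resum.


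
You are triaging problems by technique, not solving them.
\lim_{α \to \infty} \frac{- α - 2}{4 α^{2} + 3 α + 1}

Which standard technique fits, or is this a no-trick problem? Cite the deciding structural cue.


Technique: dominant-term comparison — divide through by the highest power of α; every lower-order term dies and the dominant terms decide the limit. l'Hôpital's at-infinity variant applies to the expression viewed as a single quotient; the leading-term comparison is the direct route.


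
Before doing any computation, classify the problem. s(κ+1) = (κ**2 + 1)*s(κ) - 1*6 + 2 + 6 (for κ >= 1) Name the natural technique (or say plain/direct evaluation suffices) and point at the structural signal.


Diagnosis: a summation factor — the coefficient κ**2 + 1 drifts with the index, so no fixed root exists; normalizing by the cumulative product telescopes it.


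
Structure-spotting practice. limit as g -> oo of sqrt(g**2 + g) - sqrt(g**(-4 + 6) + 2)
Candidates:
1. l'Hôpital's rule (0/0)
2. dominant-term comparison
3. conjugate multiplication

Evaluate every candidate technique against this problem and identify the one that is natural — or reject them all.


Best approach: conjugate multiplication — this difference gives up after one conjugate multiplication — the radical structure cancels against its conjugate.
- l'Hôpital's rule (0/0): the expression is a difference driving to ∞ − ∞, not a 0/0 quotient — there is no ratio for the rule to differentiate.
- dominant-term comparison — no dominant power emerges to decide the limit by degree comparison.
- conjugate multiplication — applies; the problem has the shape this method handles.


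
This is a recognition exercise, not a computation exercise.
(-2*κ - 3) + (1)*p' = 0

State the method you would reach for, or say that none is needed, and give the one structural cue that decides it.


Technique: no special technique — the slope is a pure function of κ; integrate both sides and be done.


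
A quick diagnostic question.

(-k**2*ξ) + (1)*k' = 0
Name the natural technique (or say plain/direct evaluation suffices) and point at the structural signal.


Best approach: separation of variables — all dependence on the two variables factors apart, the defining separable shape.


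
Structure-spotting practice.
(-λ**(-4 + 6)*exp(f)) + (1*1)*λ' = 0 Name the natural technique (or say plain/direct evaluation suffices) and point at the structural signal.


Verdict: separation of variables — the slope splits multiplicatively: exp(f) carrying all f-dependence times λ**(-4 + 6) carrying all λ-dependence — separate and integrate.


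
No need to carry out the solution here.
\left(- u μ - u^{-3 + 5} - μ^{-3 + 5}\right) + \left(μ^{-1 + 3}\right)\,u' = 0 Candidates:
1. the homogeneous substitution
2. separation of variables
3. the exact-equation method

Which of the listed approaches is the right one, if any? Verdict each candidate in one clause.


Verdict: the homogeneous substitution — solved for the derivative, the right side is unchanged under scaling μ and u together — it depends only on the ratio u/μ, so substitute a single ratio variable.
- the homogeneous substitution — applies; the problem has the shape this method handles.
- separation of variables: the two dependences do not factor apart.
- the exact-equation method — the mixed partial derivatives differ, so the left side is not a total differential.


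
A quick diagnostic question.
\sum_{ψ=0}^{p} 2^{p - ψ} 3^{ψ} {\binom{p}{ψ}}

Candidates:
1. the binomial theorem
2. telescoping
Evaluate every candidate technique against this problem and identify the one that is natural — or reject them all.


Verdict: the binomial theorem — the binomial coefficients weight matched powers of 3 and 2, which is exactly the expansion of a binomial power.
- the binomial theorem: a fit — the right tool for this form.
- telescoping — writing out consecutive terms as given produces no pairwise cancellation.


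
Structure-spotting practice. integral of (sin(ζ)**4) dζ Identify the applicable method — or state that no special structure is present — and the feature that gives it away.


Method: a trigonometric identity — the even exponent on sin(ζ)**4 signals one move: rewrite via cos of the doubled angle.


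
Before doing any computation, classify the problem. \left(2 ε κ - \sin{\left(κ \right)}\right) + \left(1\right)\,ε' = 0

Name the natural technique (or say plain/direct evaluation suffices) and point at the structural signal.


Technique: a linear integrating factor — linear in the unknown with genuine forcing: multiply through by the exponential of the integrated coefficient and the left side closes into one derivative.


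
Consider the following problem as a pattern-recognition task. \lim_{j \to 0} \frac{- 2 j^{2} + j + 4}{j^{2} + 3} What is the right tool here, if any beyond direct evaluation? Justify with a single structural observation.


Best approach: no special technique — nothing blocks direct substitution at 0: plug in and finish.


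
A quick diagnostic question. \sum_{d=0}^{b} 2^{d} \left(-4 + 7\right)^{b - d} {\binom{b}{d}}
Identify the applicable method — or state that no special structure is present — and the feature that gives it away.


Diagnosis: the binomial theorem — the summand is term d of a binomial expansion in 2 and (-4 + 7); the whole sum is a single power.


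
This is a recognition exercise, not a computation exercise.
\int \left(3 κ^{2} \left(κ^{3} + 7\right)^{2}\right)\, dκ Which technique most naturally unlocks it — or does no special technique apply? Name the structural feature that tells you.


Best approach: u-substitution — set u = κ^{3} + 7: a constant multiple of its derivative, namely 3 κ^{2}, is present as a factor once the integrand is collected, so the du is sitting there waiting. A patient expand-and-integrate also lands it; recognizing the inner expression is the shortcut.


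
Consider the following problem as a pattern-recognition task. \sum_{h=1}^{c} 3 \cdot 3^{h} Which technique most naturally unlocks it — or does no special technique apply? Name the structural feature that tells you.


Best approach: the geometric series formula — consecutive terms stand in a fixed index-free ratio — the geometric sum formula closes it.


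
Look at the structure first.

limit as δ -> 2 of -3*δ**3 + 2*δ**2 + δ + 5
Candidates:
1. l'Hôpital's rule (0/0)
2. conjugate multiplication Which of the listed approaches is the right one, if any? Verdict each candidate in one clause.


Verdict: no special technique — the expression is continuous at the evaluation point — substitute directly; no indeterminate form appears.
- l'Hôpital's rule (0/0) — substituting the point gives a finite value outright — there is no indeterminate clash to repair.
- conjugate multiplication — rationalization has no target — no divergent radical difference appears.


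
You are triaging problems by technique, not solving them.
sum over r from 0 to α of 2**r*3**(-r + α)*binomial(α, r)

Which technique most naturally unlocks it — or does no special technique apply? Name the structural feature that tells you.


Technique: the binomial theorem — terms weighting binomial(α, r) against matched powers of 2 and 3 reassemble into (2 + 3)^α by the binomial theorem.


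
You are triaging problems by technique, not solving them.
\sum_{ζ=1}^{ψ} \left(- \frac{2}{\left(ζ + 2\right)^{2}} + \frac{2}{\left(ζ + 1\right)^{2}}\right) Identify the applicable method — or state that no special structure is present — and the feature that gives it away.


Best approach: telescoping — spot the paired structure — each term adds \frac{2}{\left(ζ + 1\right)^{2}} and subtracts its successor value, which the next term restores: the definition of a telescoping chain.


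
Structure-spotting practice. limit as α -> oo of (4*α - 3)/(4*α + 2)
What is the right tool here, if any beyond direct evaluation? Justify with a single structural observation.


Diagnosis: dominant-term comparison — divide by the highest power of α present: lower-order terms vanish and the dominant ratio remains. l'Hôpital's at-infinity variant applies to the expression viewed as a single quotient; the leading-term comparison is the direct route.
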